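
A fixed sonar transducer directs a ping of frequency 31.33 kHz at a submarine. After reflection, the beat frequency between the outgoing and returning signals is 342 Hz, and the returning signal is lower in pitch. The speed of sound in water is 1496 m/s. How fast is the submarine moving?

Double Doppler shift off a moving reflector: f₂ = f₀ · (v + u)/(v − u) (u > 0 toward emitter).
Returning signal is lower, so f₂ = f₀ − Δf = 31330 − 342 = 30988 Hz.
Rearranging, u = v · (f₂ − f₀)/(f₂ + f₀) = 1496 × -342/62318 ≈ -8.2 m/s.
So the submarine is moving at 8.2 m/s away from the emitter.

8.2 m/s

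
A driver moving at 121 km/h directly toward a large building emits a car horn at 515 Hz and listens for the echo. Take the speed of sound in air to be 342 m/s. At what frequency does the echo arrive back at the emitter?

121 km/h = 33.61 m/s.
The large building receives the sound from a moving source: f₁ = f₀ · v/(v − v_e) = 515 × 342/308.39 ≈ 571 Hz.
On the return leg the driver is a moving observer: f₂ = f₁ · (v + v_e)/v = 571 × 375.61/342 ≈ 627 Hz.
Equivalently f₂ = f₀ · (v + v_e)/(v − v_e).

627 Hz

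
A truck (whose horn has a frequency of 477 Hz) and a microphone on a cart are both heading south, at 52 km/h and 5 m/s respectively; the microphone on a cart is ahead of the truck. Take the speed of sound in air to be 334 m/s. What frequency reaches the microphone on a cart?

52 km/h = 14.44 m/s.
The microphone on a cart is ahead, so the truck is moving toward it while the microphone on a cart is moving away from the truck.
Both move, so f' = f · (v − v_o)/(v − v_s).
f' = 477 × (334 − 5)/(334 − 14.44) = 477 × 329/319.56 ≈ 491 Hz.

491 Hz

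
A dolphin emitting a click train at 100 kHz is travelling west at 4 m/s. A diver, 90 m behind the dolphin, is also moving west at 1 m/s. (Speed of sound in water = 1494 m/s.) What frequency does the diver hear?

The diver is behind, so the dolphin is moving away from it while the diver is moving toward the dolphin.
Both move, so f' = f · (v + v_o)/(v + v_s).
f' = 100 × (1494 + 1)/(1494 + 4) = 100 × 1495/1498 ≈ 99.8 kHz.

99.8 kHz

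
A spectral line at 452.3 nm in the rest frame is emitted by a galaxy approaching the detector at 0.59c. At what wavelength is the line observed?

Relativistic Doppler for wavelength: λ' = λ₀ · √((1 − β)/(1 + β)).
λ' = 452.3 × √(0.4100/1.5900) = 452.3 × 0.50780 ≈ 229.7 nm.

229.7 nm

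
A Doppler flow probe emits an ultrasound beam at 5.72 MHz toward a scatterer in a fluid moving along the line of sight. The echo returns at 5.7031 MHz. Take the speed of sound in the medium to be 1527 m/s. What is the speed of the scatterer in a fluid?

2.26 m/s

Double Doppler shift off a moving reflector: f₂ = f₀ · (v + u)/(v − u) (u > 0 toward emitter).
Rearranging, u = v · (f₂ − f₀)/(f₂ + f₀) = 1527 × -0.0169/11.4231 ≈ -2.26 m/s.
So the scatterer in a fluid is moving at 2.26 m/s away from the emitter.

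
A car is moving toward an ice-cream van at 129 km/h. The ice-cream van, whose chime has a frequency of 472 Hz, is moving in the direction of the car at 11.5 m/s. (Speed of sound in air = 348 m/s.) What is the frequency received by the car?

538 Hz

129 km/h = 35.83 m/s.
Both move, so f' = f · (v + v_o)/(v − v_s).
f' = 472 × (348 + 35.83)/(348 − 11.5) = 472 × 383.83/336.5 ≈ 538 Hz.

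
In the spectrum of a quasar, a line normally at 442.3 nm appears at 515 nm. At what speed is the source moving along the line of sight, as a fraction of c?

0.151c

λ'/λ₀ = 1.1644 > 1 (redshift), so the source is receding.
λ'/λ₀ = √((1 + β)/(1 − β)) for a receding source ⇒ β = (r² − 1)/(r² + 1) with r = λ'/λ₀.
β = (1.3558 − 1)/(1.3558 + 1) ≈ 0.151.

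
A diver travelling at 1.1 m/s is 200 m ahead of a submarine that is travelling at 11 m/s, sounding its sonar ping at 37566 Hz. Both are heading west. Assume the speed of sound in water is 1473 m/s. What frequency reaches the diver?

The diver is ahead, so the submarine is moving toward it while the diver is moving away from the submarine.
With source approaching and observer receding, f' = f · (v − v_o)/(v − v_s).
f' = 37566 × (1473 − 1.1)/(1473 − 11) = 37566 × 1471.9/1462 ≈ 37820 Hz.

37820 Hz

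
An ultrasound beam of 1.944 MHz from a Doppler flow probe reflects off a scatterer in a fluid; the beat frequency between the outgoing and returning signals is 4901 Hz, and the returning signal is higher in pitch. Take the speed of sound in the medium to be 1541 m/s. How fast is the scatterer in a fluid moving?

1.94 m/s

Double Doppler shift off a moving reflector: f₂ = f₀ · (v + u)/(v − u) (u > 0 toward emitter).
Returning signal is higher, so f₂ = f₀ + Δf = 1944000 + 4901 = 1948901 Hz.
Rearranging, u = v · (f₂ − f₀)/(f₂ + f₀) = 1541 × 4901/3892901 ≈ 1.94 m/s.
So the scatterer in a fluid is moving at 1.94 m/s toward the emitter.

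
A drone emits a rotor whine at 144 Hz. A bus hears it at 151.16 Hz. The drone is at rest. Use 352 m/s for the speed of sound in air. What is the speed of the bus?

f' > f, so the bus is approaching.
f' = f · (v + v_o)/v ⇒ v_o = v · |f'/f − 1|.
v_o = 352 × |151.16/144 − 1| = 352 × 0.04972 ≈ 17.5 m/s.

17.5 m/s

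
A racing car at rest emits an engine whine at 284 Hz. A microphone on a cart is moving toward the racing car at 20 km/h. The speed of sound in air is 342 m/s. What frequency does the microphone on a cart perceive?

20 km/h = 5.556 m/s.
Moving observer, stationary source: f' = f · (v + v_o)/v.
f' = 284 × (342 + 5.556)/342 = 284 × 347.56/342 ≈ 289 Hz.

289 Hz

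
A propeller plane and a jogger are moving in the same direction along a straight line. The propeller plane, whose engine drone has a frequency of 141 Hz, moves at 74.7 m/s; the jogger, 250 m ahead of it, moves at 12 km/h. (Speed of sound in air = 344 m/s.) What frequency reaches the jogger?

178 Hz

12 km/h = 3.333 m/s.
The jogger is ahead, so the propeller plane is moving toward it while the jogger is moving away from the propeller plane.
Both move, so f' = f · (v − v_o)/(v − v_s).
f' = 141 × (344 − 3.333)/(344 − 74.7) = 141 × 340.67/269.3 ≈ 178 Hz.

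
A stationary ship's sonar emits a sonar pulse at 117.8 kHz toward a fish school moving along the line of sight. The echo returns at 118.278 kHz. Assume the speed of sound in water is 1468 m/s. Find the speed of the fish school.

2.97 m/s

Double Doppler shift off a moving reflector: f₂ = f₀ · (v + u)/(v − u) (u > 0 toward emitter).
Rearranging, u = v · (f₂ − f₀)/(f₂ + f₀) = 1468 × 0.478/236.078 ≈ 2.97 m/s.
So the fish school is moving at 2.97 m/s toward the emitter.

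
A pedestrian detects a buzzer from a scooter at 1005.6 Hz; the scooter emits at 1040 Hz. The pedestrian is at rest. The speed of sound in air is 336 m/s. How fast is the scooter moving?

f' < f, so the scooter is receding.
f' = f · v/(v + v_s) ⇒ v_s = v · |1 − f/f'|.
v_s = 336 × |1 − 1040/1005.6| = 336 × 0.03421 ≈ 11.5 m/s.

11.5 m/s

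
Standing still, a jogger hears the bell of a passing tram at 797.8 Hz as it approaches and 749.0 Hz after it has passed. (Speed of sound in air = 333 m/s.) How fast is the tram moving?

10.5 m/s

f₁/f₂ = (v + v_s)/(v − v_s), so v_s = v · (f₁ − f₂)/(f₁ + f₂).
v_s = 333 × (797.8 − 749.0)/(797.8 + 749.0) = 333 × 48.8/1546.8 ≈ 10.5 m/s.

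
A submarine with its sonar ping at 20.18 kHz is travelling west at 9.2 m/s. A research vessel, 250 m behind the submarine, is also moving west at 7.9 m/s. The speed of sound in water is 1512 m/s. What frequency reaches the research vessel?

The research vessel is behind, so the submarine is moving away from it while the research vessel is moving toward the submarine.
With source receding and observer approaching, f' = f · (v + v_o)/(v + v_s).
f' = 20.18 × (1512 + 7.9)/(1512 + 9.2) = 20.18 × 1519.9/1521.2 ≈ 20.2 kHz.

20.2 kHz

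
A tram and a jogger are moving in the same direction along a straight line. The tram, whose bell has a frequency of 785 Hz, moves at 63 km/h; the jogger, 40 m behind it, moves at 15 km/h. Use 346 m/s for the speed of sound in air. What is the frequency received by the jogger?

63 km/h = 17.5 m/s; 15 km/h = 4.167 m/s.
The jogger is behind, so the tram is moving away from it while the jogger is moving toward the tram.
Both move, so f' = f · (v + v_o)/(v + v_s).
f' = 785 × (346 + 4.167)/(346 + 17.5) = 785 × 350.17/363.5 ≈ 756 Hz.

756 Hz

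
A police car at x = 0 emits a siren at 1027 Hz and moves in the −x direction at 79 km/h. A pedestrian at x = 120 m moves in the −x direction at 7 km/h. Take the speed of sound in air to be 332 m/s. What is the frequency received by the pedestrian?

969 Hz

79 km/h = 21.94 m/s; 7 km/h = 1.944 m/s.
The observer lies on the +x side, so the source is heading away from the observer and the observer is heading toward the source.
Both move, so f' = f · (v + v_o)/(v + v_s).
f' = 1027 × (332 + 1.944)/(332 + 21.94) = 1027 × 333.94/353.94 ≈ 969 Hz.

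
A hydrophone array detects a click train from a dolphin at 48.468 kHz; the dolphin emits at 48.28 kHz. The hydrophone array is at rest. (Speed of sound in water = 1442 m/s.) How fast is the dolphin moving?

5.6 m/s

f' > f, so the dolphin is approaching.
f' = f · v/(v − v_s) ⇒ v_s = v · |1 − f/f'|.
v_s = 1442 × |1 − 48.28/48.468| = 1442 × 0.003879 ≈ 5.6 m/s.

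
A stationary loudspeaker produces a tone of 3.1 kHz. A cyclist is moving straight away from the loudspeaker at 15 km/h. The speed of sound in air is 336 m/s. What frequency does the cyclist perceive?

3.06 kHz

15 km/h = 4.167 m/s.
Moving observer, stationary source: f' = f · (v − v_o)/v.
f' = 3.1 × (336 − 4.167)/336 = 3.1 × 331.83/336 ≈ 3.06 kHz.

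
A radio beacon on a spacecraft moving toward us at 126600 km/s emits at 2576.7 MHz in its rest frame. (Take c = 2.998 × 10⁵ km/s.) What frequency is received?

4043.0 MHz

β = v/c = 126600/299800 = 0.4223.
Relativistic Doppler for frequency: f' = f₀ · √((1 + β)/(1 − β)).
f' = 2576.7 × √(1.4223/0.5777) = 2576.7 × 1.56904 ≈ 4043.0 MHz.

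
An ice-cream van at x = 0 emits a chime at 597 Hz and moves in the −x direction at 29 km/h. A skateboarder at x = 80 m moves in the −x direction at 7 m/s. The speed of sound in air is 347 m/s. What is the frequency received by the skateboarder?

595 Hz

29 km/h = 8.056 m/s.
The observer lies on the +x side, so the source is heading away from the observer and the observer is heading toward the source.
Both move, so f' = f · (v + v_o)/(v + v_s).
f' = 597 × (347 + 7)/(347 + 8.056) = 597 × 354/355.06 ≈ 595 Hz.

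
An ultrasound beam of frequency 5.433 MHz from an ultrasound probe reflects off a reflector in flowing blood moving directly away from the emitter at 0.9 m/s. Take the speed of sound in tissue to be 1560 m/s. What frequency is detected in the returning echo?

At the reflector in flowing blood (a moving observer), f₁ = f₀ · (v − u)/v = 5.433 × 1559.1/1560 ≈ 5.430 MHz.
The reflection then acts as a moving source: f₂ = f₁ · v/(v + u) ≈ 5.427 MHz.

5.427 MHz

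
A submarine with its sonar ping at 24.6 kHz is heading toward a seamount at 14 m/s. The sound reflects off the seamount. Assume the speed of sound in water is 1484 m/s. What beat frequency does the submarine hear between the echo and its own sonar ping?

469 Hz

The seamount receives the sound from a moving source: f₁ = f₀ · v/(v − v_e) = 24.6 × 1484/1470 ≈ 24.834 kHz.
On the return leg the submarine is a moving observer: f₂ = f₁ · (v + v_e)/v = 24.834 × 1498/1484 ≈ 25.069 kHz.
Equivalently f₂ = f₀ · (v + v_e)/(v − v_e).
Beat against the emitted tone (with f₀ = 24600 Hz): |f₂ − f₀| = 2v_e·f₀/(v − v_e) = 2 × 14 × 24600/1470 ≈ 469 Hz.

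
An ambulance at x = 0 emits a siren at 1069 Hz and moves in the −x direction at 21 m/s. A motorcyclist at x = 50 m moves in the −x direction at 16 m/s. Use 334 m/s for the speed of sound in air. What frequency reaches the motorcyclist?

1054 Hz

The observer lies on the +x side, so the source is heading away from the observer and the observer is heading toward the source.
Both move, so f' = f · (v + v_o)/(v + v_s).
f' = 1069 × (334 + 16)/(334 + 21) = 1069 × 350/355 ≈ 1054 Hz.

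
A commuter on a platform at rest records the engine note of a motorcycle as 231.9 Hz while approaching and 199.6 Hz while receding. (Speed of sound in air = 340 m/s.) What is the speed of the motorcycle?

f₁/f₂ = (v + v_s)/(v − v_s), so v_s = v · (f₁ − f₂)/(f₁ + f₂).
v_s = 340 × (231.9 − 199.6)/(231.9 + 199.6) = 340 × 32.3/431.5 ≈ 25 m/s.

25 m/s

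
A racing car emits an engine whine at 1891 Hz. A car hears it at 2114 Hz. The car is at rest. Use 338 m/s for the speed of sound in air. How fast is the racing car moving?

36 m/s

f' > f, so the racing car is approaching.
f' = f · v/(v − v_s) ⇒ v_s = v · |1 − f/f'|.
v_s = 338 × |1 − 1891/2114| = 338 × 0.1055 ≈ 36 m/s.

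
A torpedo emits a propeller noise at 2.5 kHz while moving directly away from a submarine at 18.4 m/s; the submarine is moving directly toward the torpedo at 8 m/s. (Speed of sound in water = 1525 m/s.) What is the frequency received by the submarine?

2.48 kHz

With source receding and observer approaching, f' = f · (v + v_o)/(v + v_s).
f' = 2.5 × (1525 + 8)/(1525 + 18.4) = 2.5 × 1533/1543.4 ≈ 2.48 kHz.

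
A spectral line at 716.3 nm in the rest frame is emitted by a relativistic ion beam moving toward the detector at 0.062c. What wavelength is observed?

Relativistic Doppler for wavelength: λ' = λ₀ · √((1 − β)/(1 + β)).
λ' = 716.3 × √(0.9380/1.0620) = 716.3 × 0.93981 ≈ 673.2 nm.

673.2 nm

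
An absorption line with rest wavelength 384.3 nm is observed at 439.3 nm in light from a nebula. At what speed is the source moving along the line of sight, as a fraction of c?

0.133c

λ'/λ₀ = 1.1431 > 1 (redshift), so the source is receding.
λ'/λ₀ = √((1 + β)/(1 − β)) for a receding source ⇒ β = (r² − 1)/(r² + 1) with r = λ'/λ₀.
β = (1.3067 − 1)/(1.3067 + 1) ≈ 0.133.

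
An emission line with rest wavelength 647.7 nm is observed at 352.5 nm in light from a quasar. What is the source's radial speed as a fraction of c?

0.543c

λ'/λ₀ = 0.5442 < 1 (blueshift), so the source is approaching.
λ'/λ₀ = √((1 − β)/(1 + β)) for an approaching source ⇒ β = (1 − r²)/(1 + r²) with r = λ'/λ₀.
β = (1 − 0.2962)/(1 + 0.2962) ≈ 0.543.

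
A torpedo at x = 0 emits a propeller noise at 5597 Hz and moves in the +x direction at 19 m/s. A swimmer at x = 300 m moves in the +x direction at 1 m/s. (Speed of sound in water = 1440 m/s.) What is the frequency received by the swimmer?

5668 Hz

The observer lies on the +x side, so the source is heading toward the observer and the observer is heading away from the source.
Both move, so f' = f · (v − v_o)/(v − v_s).
f' = 5597 × (1440 − 1)/(1440 − 19) = 5597 × 1439/1421 ≈ 5668 Hz.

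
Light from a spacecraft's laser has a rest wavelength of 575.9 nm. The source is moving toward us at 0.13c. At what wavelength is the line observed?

Relativistic Doppler for wavelength: λ' = λ₀ · √((1 − β)/(1 + β)).
λ' = 575.9 × √(0.8700/1.1300) = 575.9 × 0.87745 ≈ 505.3 nm.

505.3 nm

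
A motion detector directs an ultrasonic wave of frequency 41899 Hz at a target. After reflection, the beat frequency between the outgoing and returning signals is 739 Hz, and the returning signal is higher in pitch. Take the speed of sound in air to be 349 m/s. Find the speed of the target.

Double Doppler shift off a moving reflector: f₂ = f₀ · (v + u)/(v − u) (u > 0 toward emitter).
Returning signal is higher, so f₂ = f₀ + Δf = 41899 + 739 = 42638 Hz.
Rearranging, u = v · (f₂ − f₀)/(f₂ + f₀) = 349 × 739/84537 ≈ 3.1 m/s.
So the target is moving at 3.1 m/s toward the emitter.

3.1 m/s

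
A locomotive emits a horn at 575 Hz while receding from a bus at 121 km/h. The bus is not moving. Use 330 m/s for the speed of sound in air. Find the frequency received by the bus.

522 Hz

121 km/h = 33.61 m/s.
With the source moving away from a stationary observer, f' = f · v/(v + v_s).
f' = 575 × 330/(330 + 33.61) = 575 × 330/363.6 ≈ 522 Hz.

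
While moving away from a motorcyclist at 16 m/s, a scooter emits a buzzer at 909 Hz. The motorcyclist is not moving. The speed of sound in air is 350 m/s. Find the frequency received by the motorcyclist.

With the source moving away from a stationary observer, f' = f · v/(v + v_s).
f' = 909 × 350/(350 + 16) = 909 × 350/366 ≈ 869 Hz.

869 Hz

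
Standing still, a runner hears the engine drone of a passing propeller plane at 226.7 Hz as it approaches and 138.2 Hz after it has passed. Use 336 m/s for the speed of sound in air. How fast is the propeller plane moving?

f₁/f₂ = (v + v_s)/(v − v_s), so v_s = v · (f₁ − f₂)/(f₁ + f₂).
v_s = 336 × (226.7 − 138.2)/(226.7 + 138.2) = 336 × 88.5/364.9 ≈ 81 m/s.

81 m/s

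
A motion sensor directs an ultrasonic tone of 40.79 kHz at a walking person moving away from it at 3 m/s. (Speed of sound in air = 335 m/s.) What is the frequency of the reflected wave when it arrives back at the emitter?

40.1 kHz

At the walking person (a moving observer), f₁ = f₀ · (v − u)/v = 40.79 × 332/335 ≈ 40.4 kHz.
On reflection it acts as a source moving away from the stationary detector: f₂ = f₁ · v/(v + u) = 40.4 × 335/338 ≈ 40.1 kHz.
Equivalently f₂ = f₀ · (v − u)/(v + u).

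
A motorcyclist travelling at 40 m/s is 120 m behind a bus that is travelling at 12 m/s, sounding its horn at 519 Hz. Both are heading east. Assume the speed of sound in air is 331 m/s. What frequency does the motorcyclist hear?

561 Hz

The motorcyclist is behind, so the bus is moving away from it while the motorcyclist is moving toward the bus.
Both move, so f' = f · (v + v_o)/(v + v_s).
f' = 519 × (331 + 40)/(331 + 12) = 519 × 371/343 ≈ 561 Hz.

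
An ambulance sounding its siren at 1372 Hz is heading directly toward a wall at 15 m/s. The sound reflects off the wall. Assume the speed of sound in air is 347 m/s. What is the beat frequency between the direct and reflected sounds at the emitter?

The wall receives the sound from a moving source: f₁ = f₀ · v/(v − v_e) = 1372 × 347/332 ≈ 1434.0 Hz.
On the return leg the ambulance is a moving observer: f₂ = f₁ · (v + v_e)/v = 1434.0 × 362/347 ≈ 1496.0 Hz.
Beat against the emitted tone: |f₂ − f₀| = 2v_e·f₀/(v − v_e) = 2 × 15 × 1372/332 ≈ 124 Hz.

124 Hz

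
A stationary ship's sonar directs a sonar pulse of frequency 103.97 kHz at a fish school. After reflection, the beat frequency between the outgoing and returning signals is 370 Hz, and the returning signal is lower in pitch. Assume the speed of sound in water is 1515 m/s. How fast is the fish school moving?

Double Doppler shift off a moving reflector: f₂ = f₀ · (v + u)/(v − u) (u > 0 toward emitter).
Returning signal is lower, so f₂ = f₀ − Δf = 103970 − 370 = 103600 Hz.
Rearranging, u = v · (f₂ − f₀)/(f₂ + f₀) = 1515 × -370/207570 ≈ -2.70 m/s.
So the fish school is moving at 2.70 m/s away from the emitter.

2.70 m/s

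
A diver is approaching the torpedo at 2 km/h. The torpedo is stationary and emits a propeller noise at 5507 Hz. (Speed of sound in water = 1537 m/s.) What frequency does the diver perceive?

2 km/h = 0.5556 m/s.
Moving observer, stationary source: f' = f · (v + v_o)/v.
f' = 5507 × (1537 + 0.5556)/1537 = 5507 × 1537.6/1537 ≈ 5509 Hz.

5509 Hz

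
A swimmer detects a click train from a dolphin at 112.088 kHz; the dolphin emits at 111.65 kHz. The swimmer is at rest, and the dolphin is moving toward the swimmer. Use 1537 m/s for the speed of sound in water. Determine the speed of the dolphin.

f' = f · v/(v − v_s) ⇒ v_s = v · |1 − f/f'|.
v_s = 1537 × |1 − 111.65/112.088| = 1537 × 0.003908 ≈ 6.0 m/s.

6.0 m/s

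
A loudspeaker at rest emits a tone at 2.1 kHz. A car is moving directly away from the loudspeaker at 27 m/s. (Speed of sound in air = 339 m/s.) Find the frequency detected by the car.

Only the observer moves, away from the source, so f' = f · (v − v_o)/v.
f' = 2.1 × (339 − 27)/339 = 2.1 × 312/339 ≈ 1.933 kHz.

1.933 kHz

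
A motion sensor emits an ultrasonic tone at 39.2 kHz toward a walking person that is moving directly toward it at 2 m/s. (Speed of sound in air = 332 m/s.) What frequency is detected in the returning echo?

39.7 kHz

The walking person first receives the wave as a moving observer: f₁ = f₀ · (v + u)/v = 39.2 × (332 + 2)/332 ≈ 39.4 kHz.
On reflection it acts as a source moving toward the stationary detector: f₂ = f₁ · v/(v − u) = 39.4 × 332/330 ≈ 39.7 kHz.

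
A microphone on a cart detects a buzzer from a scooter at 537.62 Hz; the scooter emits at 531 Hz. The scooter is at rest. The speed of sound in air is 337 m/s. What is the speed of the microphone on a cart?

4.2 m/s

f' > f, so the microphone on a cart is approaching.
f' = f · (v + v_o)/v ⇒ v_o = v · |f'/f − 1|.
v_o = 337 × |537.62/531 − 1| = 337 × 0.01247 ≈ 4.2 m/s.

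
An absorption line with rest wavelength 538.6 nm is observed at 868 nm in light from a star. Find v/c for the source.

0.444c

λ'/λ₀ = 1.6116 > 1 (redshift), so the source is receding.
λ'/λ₀ = √((1 + β)/(1 − β)) for a receding source ⇒ β = (r² − 1)/(r² + 1) with r = λ'/λ₀.
β = (2.5972 − 1)/(2.5972 + 1) ≈ 0.444.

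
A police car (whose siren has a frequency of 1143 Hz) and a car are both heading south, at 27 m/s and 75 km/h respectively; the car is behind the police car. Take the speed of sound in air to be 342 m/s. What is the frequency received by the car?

1124 Hz

75 km/h = 20.83 m/s.
The car is behind, so the police car is moving away from it while the car is moving toward the police car.
With source receding and observer approaching, f' = f · (v + v_o)/(v + v_s).
f' = 1143 × (342 + 20.83)/(342 + 27) = 1143 × 362.83/369 ≈ 1124 Hz.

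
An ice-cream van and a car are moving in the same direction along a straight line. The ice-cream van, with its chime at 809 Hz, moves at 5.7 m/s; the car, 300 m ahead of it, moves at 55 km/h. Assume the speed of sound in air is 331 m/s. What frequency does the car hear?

55 km/h = 15.28 m/s.
The car is ahead, so the ice-cream van is moving toward it while the car is moving away from the ice-cream van.
General Doppler shift: f' = f · (v − v_o)/(v − v_s).
f' = 809 × (331 − 15.28)/(331 − 5.7) = 809 × 315.72/325.3 ≈ 785 Hz.

785 Hz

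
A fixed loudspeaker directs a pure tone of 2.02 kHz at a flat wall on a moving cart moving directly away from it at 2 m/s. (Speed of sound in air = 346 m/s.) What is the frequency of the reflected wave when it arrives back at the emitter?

At the flat wall on a moving cart (a moving observer), f₁ = f₀ · (v − u)/v = 2.02 × 344/346 ≈ 2.01 kHz.
The reflection then acts as a moving source: f₂ = f₁ · v/(v + u) ≈ 2.00 kHz.

2.00 kHz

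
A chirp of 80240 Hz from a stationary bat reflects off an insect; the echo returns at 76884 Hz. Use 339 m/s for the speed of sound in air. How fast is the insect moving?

7.2 m/s

Double Doppler shift off a moving reflector: f₂ = f₀ · (v + u)/(v − u) (u > 0 toward emitter).
Rearranging, u = v · (f₂ − f₀)/(f₂ + f₀) = 339 × -3356/157124 ≈ -7.2 m/s.
So the insect is moving at 7.2 m/s away from the emitter.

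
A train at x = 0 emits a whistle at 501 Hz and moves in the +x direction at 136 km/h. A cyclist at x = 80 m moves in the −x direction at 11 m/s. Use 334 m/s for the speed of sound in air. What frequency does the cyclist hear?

136 km/h = 37.78 m/s.
The observer lies on the +x side, so the source is heading toward the observer and the observer is heading toward the source.
With source approaching and observer approaching, f' = f · (v + v_o)/(v − v_s).
f' = 501 × (334 + 11)/(334 − 37.78) = 501 × 345/296.22 ≈ 583 Hz.

583 Hz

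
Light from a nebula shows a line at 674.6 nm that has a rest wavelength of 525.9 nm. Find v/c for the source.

0.244c

λ'/λ₀ = 1.2828 > 1 (redshift), so the source is receding.
λ'/λ₀ = √((1 + β)/(1 − β)) for a receding source ⇒ β = (r² − 1)/(r² + 1) with r = λ'/λ₀.
β = (1.6455 − 1)/(1.6455 + 1) ≈ 0.244.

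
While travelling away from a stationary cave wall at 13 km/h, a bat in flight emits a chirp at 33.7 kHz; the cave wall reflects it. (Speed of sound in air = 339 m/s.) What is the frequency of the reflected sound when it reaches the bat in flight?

33.0 kHz

13 km/h = 3.611 m/s.
The cave wall receives the sound from a moving source: f₁ = f₀ · v/(v + v_e) = 33.7 × 339/342.61 ≈ 33.3 kHz.
On the return leg the bat in flight is a moving observer: f₂ = f₁ · (v − v_e)/v = 33.3 × 335.39/339 ≈ 33.0 kHz.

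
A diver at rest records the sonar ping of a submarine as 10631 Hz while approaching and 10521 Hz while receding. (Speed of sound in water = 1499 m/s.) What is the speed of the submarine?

7.8 m/s

f₁/f₂ = (v + v_s)/(v − v_s), so v_s = v · (f₁ − f₂)/(f₁ + f₂).
v_s = 1499 × (10631 − 10521)/(10631 + 10521) = 1499 × 110/21152 ≈ 7.8 m/s.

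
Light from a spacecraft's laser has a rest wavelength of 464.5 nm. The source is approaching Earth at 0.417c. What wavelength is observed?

297.9 nm

Relativistic Doppler for wavelength: λ' = λ₀ · √((1 − β)/(1 + β)).
λ' = 464.5 × √(0.5830/1.4170) = 464.5 × 0.64143 ≈ 297.9 nm.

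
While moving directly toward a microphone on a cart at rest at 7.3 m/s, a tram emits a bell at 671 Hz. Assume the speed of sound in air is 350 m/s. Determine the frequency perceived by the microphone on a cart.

685 Hz

Moving source, stationary observer: f' = f · v/(v − v_s) since the source is approaching.
f' = 671 × 350/(350 − 7.3) = 671 × 350/342.7 ≈ 685 Hz.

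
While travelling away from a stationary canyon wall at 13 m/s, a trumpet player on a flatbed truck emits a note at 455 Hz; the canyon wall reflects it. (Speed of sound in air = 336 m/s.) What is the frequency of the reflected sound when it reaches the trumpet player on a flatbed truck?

The canyon wall receives the sound from a moving source: f₁ = f₀ · v/(v + v_e) = 455 × 336/349 ≈ 438 Hz.
On the return leg the trumpet player on a flatbed truck is a moving observer: f₂ = f₁ · (v − v_e)/v = 438 × 323/336 ≈ 421 Hz.

421 Hz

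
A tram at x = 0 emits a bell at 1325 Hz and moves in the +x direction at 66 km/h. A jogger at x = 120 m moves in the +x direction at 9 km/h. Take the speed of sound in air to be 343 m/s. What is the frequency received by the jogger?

1390 Hz

66 km/h = 18.33 m/s; 9 km/h = 2.5 m/s.
The observer lies on the +x side, so the source is heading toward the observer and the observer is heading away from the source.
General Doppler shift: f' = f · (v − v_o)/(v − v_s).
f' = 1325 × (343 − 2.5)/(343 − 18.33) = 1325 × 340.5/324.67 ≈ 1390 Hz.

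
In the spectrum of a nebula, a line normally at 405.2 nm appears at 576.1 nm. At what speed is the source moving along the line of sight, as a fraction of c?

0.338

λ'/λ₀ = 1.4218 > 1 (redshift), so the source is receding.
λ'/λ₀ = √((1 + β)/(1 − β)) for a receding source ⇒ β = (r² − 1)/(r² + 1) with r = λ'/λ₀.
β = (2.0214 − 1)/(2.0214 + 1) ≈ 0.338.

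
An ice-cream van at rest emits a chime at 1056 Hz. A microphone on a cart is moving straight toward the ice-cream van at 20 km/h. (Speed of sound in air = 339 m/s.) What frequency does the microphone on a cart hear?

1073 Hz

20 km/h = 5.556 m/s.
Moving observer, stationary source: f' = f · (v + v_o)/v.
f' = 1056 × (339 + 5.556)/339 = 1056 × 344.56/339 ≈ 1073 Hz.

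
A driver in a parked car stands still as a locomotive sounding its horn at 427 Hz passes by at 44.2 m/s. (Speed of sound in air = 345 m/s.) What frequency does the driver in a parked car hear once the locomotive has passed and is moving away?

Receding: f₂ = f · v/(v + v_s) = 427 × 345/389.2 ≈ 379 Hz.

379 Hz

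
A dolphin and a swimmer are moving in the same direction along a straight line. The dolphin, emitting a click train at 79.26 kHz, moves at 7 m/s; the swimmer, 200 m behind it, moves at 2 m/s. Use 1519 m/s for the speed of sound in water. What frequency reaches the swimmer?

79.0 kHz

The swimmer is behind, so the dolphin is moving away from it while the swimmer is moving toward the dolphin.
Both move, so f' = f · (v + v_o)/(v + v_s).
f' = 79.26 × (1519 + 2)/(1519 + 7) = 79.26 × 1521/1526 ≈ 79.0 kHz.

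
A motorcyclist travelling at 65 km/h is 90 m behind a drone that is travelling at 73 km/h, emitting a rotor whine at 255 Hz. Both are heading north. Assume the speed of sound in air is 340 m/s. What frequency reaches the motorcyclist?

253 Hz

73 km/h = 20.28 m/s; 65 km/h = 18.06 m/s.
The motorcyclist is behind, so the drone is moving away from it while the motorcyclist is moving toward the drone.
Both move, so f' = f · (v + v_o)/(v + v_s).
f' = 255 × (340 + 18.06)/(340 + 20.28) = 255 × 358.06/360.28 ≈ 253 Hz.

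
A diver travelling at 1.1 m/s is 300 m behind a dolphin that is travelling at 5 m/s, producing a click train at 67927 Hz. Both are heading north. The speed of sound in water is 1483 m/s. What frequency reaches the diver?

The diver is behind, so the dolphin is moving away from it while the diver is moving toward the dolphin.
With source receding and observer approaching, f' = f · (v + v_o)/(v + v_s).
f' = 67927 × (1483 + 1.1)/(1483 + 5) = 67927 × 1484.1/1488 ≈ 67749 Hz.

67749 Hz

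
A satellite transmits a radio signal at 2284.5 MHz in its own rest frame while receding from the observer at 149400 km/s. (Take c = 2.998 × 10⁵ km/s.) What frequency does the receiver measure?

β = v/c = 149400/299800 = 0.4983.
Relativistic Doppler for frequency: f' = f₀ · √((1 − β)/(1 + β)).
f' = 2284.5 × √(0.5017/1.4983) = 2284.5 × 0.57863 ≈ 1321.9 MHz.

1321.9 MHz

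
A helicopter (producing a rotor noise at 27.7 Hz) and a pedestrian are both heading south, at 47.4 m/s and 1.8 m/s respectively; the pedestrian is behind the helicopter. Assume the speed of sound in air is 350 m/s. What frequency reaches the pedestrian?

24.5 Hz

The pedestrian is behind, so the helicopter is moving away from it while the pedestrian is moving toward the helicopter.
With source receding and observer approaching, f' = f · (v + v_o)/(v + v_s).
f' = 27.7 × (350 + 1.8)/(350 + 47.4) = 27.7 × 351.8/397.4 ≈ 24.5 Hz.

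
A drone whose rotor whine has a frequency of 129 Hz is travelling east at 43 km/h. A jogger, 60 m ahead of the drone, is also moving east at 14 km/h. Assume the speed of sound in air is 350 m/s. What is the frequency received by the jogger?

43 km/h = 11.94 m/s; 14 km/h = 3.889 m/s.
The jogger is ahead, so the drone is moving toward it while the jogger is moving away from the drone.
Both move, so f' = f · (v − v_o)/(v − v_s).
f' = 129 × (350 − 3.889)/(350 − 11.94) = 129 × 346.11/338.06 ≈ 132 Hz.

132 Hz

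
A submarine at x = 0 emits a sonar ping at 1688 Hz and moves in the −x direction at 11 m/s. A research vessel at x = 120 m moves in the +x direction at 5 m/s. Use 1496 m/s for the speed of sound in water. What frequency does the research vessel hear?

1670 Hz

The observer lies on the +x side, so the source is heading away from the observer and the observer is heading away from the source.
Both move, so f' = f · (v − v_o)/(v + v_s).
f' = 1688 × (1496 − 5)/(1496 + 11) = 1688 × 1491/1507 ≈ 1670 Hz.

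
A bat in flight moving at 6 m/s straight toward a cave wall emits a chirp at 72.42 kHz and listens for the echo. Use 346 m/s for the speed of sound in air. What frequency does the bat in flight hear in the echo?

The cave wall receives the sound from a moving source: f₁ = f₀ · v/(v − v_e) = 72.42 × 346/340 ≈ 73.7 kHz.
On the return leg the bat in flight is a moving observer: f₂ = f₁ · (v + v_e)/v = 73.7 × 352/346 ≈ 75.0 kHz.

75.0 kHz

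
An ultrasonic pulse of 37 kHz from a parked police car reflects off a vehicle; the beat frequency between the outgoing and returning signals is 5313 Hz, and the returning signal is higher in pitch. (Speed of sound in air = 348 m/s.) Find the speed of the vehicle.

Double Doppler shift off a moving reflector: f₂ = f₀ · (v + u)/(v − u) (u > 0 toward emitter).
Returning signal is higher, so f₂ = f₀ + Δf = 37000 + 5313 = 42313 Hz.
Rearranging, u = v · (f₂ − f₀)/(f₂ + f₀) = 348 × 5313/79313 ≈ 23.3 m/s.
So the vehicle is moving at 23.3 m/s toward the emitter.

23.3 m/s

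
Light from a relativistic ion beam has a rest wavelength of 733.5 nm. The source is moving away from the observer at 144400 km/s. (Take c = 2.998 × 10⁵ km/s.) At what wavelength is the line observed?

1240.1 nm

β = v/c = 144400/299800 = 0.4817.
Relativistic Doppler for wavelength: λ' = λ₀ · √((1 + β)/(1 − β)).
λ' = 733.5 × √(1.4817/0.5183) = 733.5 × 1.69069 ≈ 1240.1 nm.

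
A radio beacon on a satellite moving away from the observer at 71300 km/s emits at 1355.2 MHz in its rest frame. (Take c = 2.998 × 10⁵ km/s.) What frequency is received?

β = v/c = 71300/299800 = 0.2378.
Relativistic Doppler for frequency: f' = f₀ · √((1 − β)/(1 + β)).
f' = 1355.2 × √(0.7622/1.2378) = 1355.2 × 0.78469 ≈ 1063.4 MHz.

1063.4 MHz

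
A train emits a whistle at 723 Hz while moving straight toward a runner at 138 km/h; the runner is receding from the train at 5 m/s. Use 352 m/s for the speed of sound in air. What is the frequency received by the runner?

800 Hz

138 km/h = 38.33 m/s.
Both move, so f' = f · (v − v_o)/(v − v_s).
f' = 723 × (352 − 5)/(352 − 38.33) = 723 × 347/313.67 ≈ 800 Hz.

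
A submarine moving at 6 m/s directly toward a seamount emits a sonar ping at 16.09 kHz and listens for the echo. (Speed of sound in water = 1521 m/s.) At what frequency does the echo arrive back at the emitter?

16.22 kHz

The seamount receives the sound from a moving source: f₁ = f₀ · v/(v − v_e) = 16.09 × 1521/1515 ≈ 16.15 kHz.
On the return leg the submarine is a moving observer: f₂ = f₁ · (v + v_e)/v = 16.15 × 1527/1521 ≈ 16.22 kHz.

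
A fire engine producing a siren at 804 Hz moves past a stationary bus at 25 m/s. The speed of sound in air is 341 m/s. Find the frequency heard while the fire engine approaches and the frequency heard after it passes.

868 Hz approaching; 749 Hz receding

Approaching: f₁ = f · v/(v − v_s) = 804 × 341/316 ≈ 868 Hz.
Receding: f₂ = f · v/(v + v_s) = 804 × 341/366 ≈ 749 Hz.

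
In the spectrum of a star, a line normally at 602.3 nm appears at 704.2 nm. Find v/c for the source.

0.155c

λ'/λ₀ = 1.1692 > 1 (redshift), so the source is receding.
λ'/λ₀ = √((1 + β)/(1 − β)) for a receding source ⇒ β = (r² − 1)/(r² + 1) with r = λ'/λ₀.
β = (1.3670 − 1)/(1.3670 + 1) ≈ 0.155.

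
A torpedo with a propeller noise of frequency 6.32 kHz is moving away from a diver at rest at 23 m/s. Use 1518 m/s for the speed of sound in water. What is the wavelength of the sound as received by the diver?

Moving source, stationary observer: f' = f · v/(v + v_s) since the source is receding.
f' = 6.32 × 1518/(1518 + 23) ≈ 6.23 kHz.
λ' = v/f' = 1518/6225.67 ≈ 24.4 cm.

24.4 cm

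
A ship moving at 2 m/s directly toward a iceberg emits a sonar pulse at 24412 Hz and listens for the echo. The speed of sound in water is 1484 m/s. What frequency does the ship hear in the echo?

24478 Hz

The iceberg receives the sound from a moving source: f₁ = f₀ · v/(v − v_e) = 24412 × 1484/1482 ≈ 24445 Hz.
On the return leg the ship is a moving observer: f₂ = f₁ · (v + v_e)/v = 24445 × 1486/1484 ≈ 24478 Hz.
Equivalently f₂ = f₀ · (v + v_e)/(v − v_e).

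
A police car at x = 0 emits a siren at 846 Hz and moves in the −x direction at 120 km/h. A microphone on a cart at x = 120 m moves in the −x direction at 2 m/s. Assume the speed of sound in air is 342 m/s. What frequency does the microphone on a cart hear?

120 km/h = 33.33 m/s.
The observer lies on the +x side, so the source is heading away from the observer and the observer is heading toward the source.
General Doppler shift: f' = f · (v + v_o)/(v + v_s).
f' = 846 × (342 + 2)/(342 + 33.33) = 846 × 344/375.33 ≈ 775 Hz.

775 Hz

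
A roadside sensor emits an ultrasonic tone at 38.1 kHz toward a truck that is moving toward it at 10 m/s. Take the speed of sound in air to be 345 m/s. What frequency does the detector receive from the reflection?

40.4 kHz

The truck first receives the wave as a moving observer: f₁ = f₀ · (v + u)/v = 38.1 × (345 + 10)/345 ≈ 39.2 kHz.
The reflection then acts as a moving source: f₂ = f₁ · v/(v − u) ≈ 40.4 kHz.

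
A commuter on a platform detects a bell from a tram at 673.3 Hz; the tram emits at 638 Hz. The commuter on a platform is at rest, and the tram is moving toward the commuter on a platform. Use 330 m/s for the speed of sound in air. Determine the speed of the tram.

f' = f · v/(v − v_s) ⇒ v_s = v · |1 − f/f'|.
v_s = 330 × |1 − 638/673.3| = 330 × 0.05243 ≈ 17.3 m/s.

17.3 m/s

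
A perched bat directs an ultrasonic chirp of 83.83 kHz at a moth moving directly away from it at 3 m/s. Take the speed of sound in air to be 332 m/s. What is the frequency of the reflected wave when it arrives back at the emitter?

82.3 kHz

At the moth (a moving observer), f₁ = f₀ · (v − u)/v = 83.83 × 329/332 ≈ 83.1 kHz.
The reflection then acts as a moving source: f₂ = f₁ · v/(v + u) ≈ 82.3 kHz.
Equivalently f₂ = f₀ · (v − u)/(v + u).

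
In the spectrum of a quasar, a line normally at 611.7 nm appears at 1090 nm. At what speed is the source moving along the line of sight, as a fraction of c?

λ'/λ₀ = 1.7819 > 1 (redshift), so the source is receding.
λ'/λ₀ = √((1 + β)/(1 − β)) for a receding source ⇒ β = (r² − 1)/(r² + 1) with r = λ'/λ₀.
β = (3.1752 − 1)/(3.1752 + 1) ≈ 0.521.

0.521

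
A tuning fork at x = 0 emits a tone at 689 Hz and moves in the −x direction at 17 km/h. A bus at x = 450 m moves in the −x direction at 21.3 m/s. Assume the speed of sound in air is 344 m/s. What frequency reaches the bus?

722 Hz

17 km/h = 4.722 m/s.
The observer lies on the +x side, so the source is heading away from the observer and the observer is heading toward the source.
General Doppler shift: f' = f · (v + v_o)/(v + v_s).
f' = 689 × (344 + 21.3)/(344 + 4.722) = 689 × 365.3/348.72 ≈ 722 Hz.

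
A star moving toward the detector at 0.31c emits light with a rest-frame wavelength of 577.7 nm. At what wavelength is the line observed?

419.3 nm

Relativistic Doppler for wavelength: λ' = λ₀ · √((1 − β)/(1 + β)).
λ' = 577.7 × √(0.6900/1.3100) = 577.7 × 0.72575 ≈ 419.3 nm.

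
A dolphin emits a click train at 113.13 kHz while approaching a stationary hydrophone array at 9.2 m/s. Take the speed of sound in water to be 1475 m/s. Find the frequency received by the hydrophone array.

113.8 kHz

Only the source moves, toward the listener, so f' = f · v/(v − v_s).
f' = 113.13 × 1475/(1475 − 9.2) = 113.13 × 1475/1466 ≈ 113.8 kHz.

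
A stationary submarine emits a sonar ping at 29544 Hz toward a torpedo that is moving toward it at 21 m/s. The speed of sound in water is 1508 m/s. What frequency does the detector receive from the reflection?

The torpedo first receives the wave as a moving observer: f₁ = f₀ · (v + u)/v = 29544 × (1508 + 21)/1508 ≈ 29955 Hz.
The reflection then acts as a moving source: f₂ = f₁ · v/(v − u) ≈ 30378 Hz.

30378 Hz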